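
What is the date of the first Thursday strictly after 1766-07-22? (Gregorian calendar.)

July 24, 1766

Jul 22, 1766 is a Tuesday.
From Tuesday to the next Thursday is 2 days.
Jul 22, 1766 + 2 = Jul 24, 1766.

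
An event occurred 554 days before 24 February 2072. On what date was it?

August 19, 2070

−365 (one year) → Feb 24, 2071 (189 left).
−24 → Jan 31, 2071 (end of Jan, 31 days; 165 left).
−31 → Dec 31, 2070 (end of Dec, 31 days; 134 left).
−31 → Nov 30, 2070 (end of Nov, 30 days; 103 left).
−30 → Oct 31, 2070 (end of Oct, 31 days; 73 left).
−31 → Sep 30, 2070 (end of Sep, 30 days; 42 left).
−30 → Aug 31, 2070 (end of Aug, 31 days; 12 left).
−12 → Aug 19, 2070.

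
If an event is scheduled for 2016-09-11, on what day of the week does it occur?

Sunday

January 1, 2016 is a Friday.
Jan 1, 2016 → Feb 1, 2016: 31 days (January has 31).
Feb 1, 2016 → Mar 1, 2016: 29 days (February has 29).
Mar 1, 2016 → Apr 1, 2016: 31 days (March has 31).
Apr 1, 2016 → May 1, 2016: 30 days (April has 30).
May 1, 2016 → Jun 1, 2016: 31 days (May has 31).
Jun 1, 2016 → Jul 1, 2016: 30 days (June has 30).
Jul 1, 2016 → Aug 1, 2016: 31 days (July has 31).
Aug 1, 2016 → Sep 1, 2016: 31 days (August has 31).
Sep 1, 2016 → Sep 11, 2016: 10 days.
Total: 254 days.
254 mod 7 = 2, so Friday + 2 = Sunday.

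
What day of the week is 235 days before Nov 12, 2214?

First find the weekday of Nov 12, 2214. Doomsday rule: the anchor day for the 2200s is Friday. For year 14: 14÷12 = 1 r 2, and 2÷4 = 0, so 1+2+0 = 3.
Friday + 3 ≡ Monday — that's 2214's doomsday.
In November the doomsday date is Nov 7.
Nov 12 is 5 days after Nov 7; 5 mod 7 = 5, so Monday + 5 = Saturday.
235 mod 7 = 4, so 235 days before a Saturday is Saturday − 4 = Tuesday.

Tuesday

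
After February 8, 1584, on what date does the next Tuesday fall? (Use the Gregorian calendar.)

Feb 8, 1584 is a Wednesday.
From Wednesday to the next Tuesday is 6 days.
Feb 8, 1584 + 6 = Feb 14, 1584.

February 14, 1584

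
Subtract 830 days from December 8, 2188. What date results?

−366 (one year; includes Feb 29, 2188) → Dec 8, 2187 (464 left).
−365 (one year) → Dec 8, 2186 (99 left).
−8 → Nov 30, 2186 (end of Nov, 30 days; 91 left).
−30 → Oct 31, 2186 (end of Oct, 31 days; 61 left).
−31 → Sep 30, 2186 (end of Sep, 30 days; 30 left).
−30 → Aug 31, 2186 (end of Aug, 31 days; 0 left).

August 31, 2186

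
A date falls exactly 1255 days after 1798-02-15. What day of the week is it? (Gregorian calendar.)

Feb 15, 1798 is a Thursday.
1255 mod 7 = 2, so 1255 days after a Thursday is Thursday + 2 = Saturday.

Saturday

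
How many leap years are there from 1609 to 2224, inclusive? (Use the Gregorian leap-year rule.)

149

Multiples of 4 in [1609,2224]: 154.
Of those, multiples of 100: 6 (not leap unless ÷400).
Multiples of 400: 1.
Leap years = 154 − 6 + 1 = 149.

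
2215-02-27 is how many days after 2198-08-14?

6040

Aug 14, 2198 → Aug 14, 2199: 365 days.
Aug 14, 2199 → Aug 14, 2200: 365 days.
Aug 14, 2200 → Aug 14, 2201: 365 days.
Aug 14, 2201 → Aug 14, 2202: 365 days.
Aug 14, 2202 → Aug 14, 2203: 365 days.
Aug 14, 2203 → Aug 14, 2204: 366 days (Feb 29, 2204 is in that span).
Aug 14, 2204 → Aug 14, 2205: 365 days.
Aug 14, 2205 → Aug 14, 2206: 365 days.
Aug 14, 2206 → Aug 14, 2207: 365 days.
Aug 14, 2207 → Aug 14, 2208: 366 days (Feb 29, 2208 is in that span).
Aug 14, 2208 → Aug 14, 2209: 365 days.
Aug 14, 2209 → Aug 14, 2210: 365 days.
Aug 14, 2210 → Aug 14, 2211: 365 days.
Aug 14, 2211 → Aug 14, 2212: 366 days (Feb 29, 2212 is in that span).
Aug 14, 2212 → Aug 14, 2213: 365 days.
Aug 14, 2213 → Aug 14, 2214: 365 days.
Aug 14, 2214 → Sep 14, 2214: 31 days (August has 31).
Sep 14, 2214 → Oct 14, 2214: 30 days (September has 30).
Oct 14, 2214 → Nov 14, 2214: 31 days (October has 31).
Nov 14, 2214 → Dec 14, 2214: 30 days (November has 30).
Dec 14, 2214 → Jan 14, 2215: 31 days (December has 31).
Jan 14, 2215 → Feb 14, 2215: 31 days (January has 31).
Feb 14, 2215 → Feb 27, 2215: 13 days.
Total: 6040 days.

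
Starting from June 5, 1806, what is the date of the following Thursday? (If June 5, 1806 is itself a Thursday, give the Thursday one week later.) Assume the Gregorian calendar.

Jun 5, 1806 is a Thursday.
From Thursday to the next Thursday is 7 days.
Jun 5, 1806 + 7 = Jun 12, 1806.

June 12, 1806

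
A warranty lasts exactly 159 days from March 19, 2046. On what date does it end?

August 25, 2046

Mar has 31 days: +13 → Apr 1, 2046 (146 left).
Apr has 30 days: +30 → May 1, 2046 (116 left).
May has 31 days: +31 → Jun 1, 2046 (85 left).
Jun has 30 days: +30 → Jul 1, 2046 (55 left).
Jul has 31 days: +31 → Aug 1, 2046 (24 left).
+24 → Aug 25, 2046.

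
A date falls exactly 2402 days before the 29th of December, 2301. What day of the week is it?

Dec 29, 2301 is a Sunday.
2402 mod 7 = 1, so 2402 days before a Sunday is Sunday − 1 = Saturday.

Saturday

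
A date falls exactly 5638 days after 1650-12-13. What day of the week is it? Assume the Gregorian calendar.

Friday

Dec 13, 1650 is a Tuesday.
5638 mod 7 = 3, so 5638 days after a Tuesday is Tuesday + 3 = Friday.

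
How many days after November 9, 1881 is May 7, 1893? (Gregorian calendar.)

Nov 9, 1881 → Nov 9, 1882: 365 days.
Nov 9, 1882 → Nov 9, 1883: 365 days.
Nov 9, 1883 → Nov 9, 1884: 366 days (Feb 29, 1884 is in that span).
Nov 9, 1884 → Nov 9, 1885: 365 days.
Nov 9, 1885 → Nov 9, 1886: 365 days.
Nov 9, 1886 → Nov 9, 1887: 365 days.
Nov 9, 1887 → Nov 9, 1888: 366 days (Feb 29, 1888 is in that span).
Nov 9, 1888 → Nov 9, 1889: 365 days.
Nov 9, 1889 → Nov 9, 1890: 365 days.
Nov 9, 1890 → Nov 9, 1891: 365 days.
Nov 9, 1891 → Nov 9, 1892: 366 days (Feb 29, 1892 is in that span).
Nov 9, 1892 → Dec 9, 1892: 30 days (November has 30).
Dec 9, 1892 → Jan 9, 1893: 31 days (December has 31).
Jan 9, 1893 → Feb 9, 1893: 31 days (January has 31).
Feb 9, 1893 → Mar 9, 1893: 28 days (February has 28).
Mar 9, 1893 → Apr 9, 1893: 31 days (March has 31).
Apr 9, 1893 → May 7, 1893: 28 days.
Total: 4197 days.

4197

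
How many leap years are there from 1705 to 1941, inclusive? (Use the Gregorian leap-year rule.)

57

Multiples of 4 in [1705,1941]: 59.
Of those, multiples of 100: 2 (not leap unless ÷400).
Multiples of 400: 0.
Leap years = 59 − 2 + 0 = 57.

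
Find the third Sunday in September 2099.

September 1, 2099 is a Tuesday.
The first Sunday is therefore September 6 (5 days later).
The third Sunday is 6 + 2×7 = September 20.

September 20, 2099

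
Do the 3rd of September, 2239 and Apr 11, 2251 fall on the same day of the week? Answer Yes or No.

No

From Sep 3, 2239 to Apr 11, 2251 is 4238 days.
4238 mod 7 = 3, so they are different weekdays.
(Sep 3, 2239 is a Tuesday; Apr 11, 2251 is a Friday.)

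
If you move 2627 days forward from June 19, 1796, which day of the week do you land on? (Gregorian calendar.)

Tuesday

Jun 19, 1796 is a Sunday.
2627 mod 7 = 2, so 2627 days after a Sunday is Sunday + 2 = Tuesday.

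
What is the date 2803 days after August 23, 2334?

April 26, 2342

+365 (one year) → Aug 23, 2335 (2438 left).
+366 (one year; includes Feb 29, 2336) → Aug 23, 2336 (2072 left).
+365 (one year) → Aug 23, 2337 (1707 left).
+365 (one year) → Aug 23, 2338 (1342 left).
+365 (one year) → Aug 23, 2339 (977 left).
+366 (one year; includes Feb 29, 2340) → Aug 23, 2340 (611 left).
+365 (one year) → Aug 23, 2341 (246 left).
Aug has 31 days: +9 → Sep 1, 2341 (237 left).
Sep has 30 days: +30 → Oct 1, 2341 (207 left).
Oct has 31 days: +31 → Nov 1, 2341 (176 left).
Nov has 30 days: +30 → Dec 1, 2341 (146 left).
Dec has 31 days: +31 → Jan 1, 2342 (115 left).
Jan has 31 days: +31 → Feb 1, 2342 (84 left).
Feb has 28 days: +28 → Mar 1, 2342 (56 left).
Mar has 31 days: +31 → Apr 1, 2342 (25 left).
+25 → Apr 26, 2342.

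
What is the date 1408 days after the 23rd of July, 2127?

May 31, 2131

+366 (one year; includes Feb 29, 2128) → Jul 23, 2128 (1042 left).
+365 (one year) → Jul 23, 2129 (677 left).
+365 (one year) → Jul 23, 2130 (312 left).
Jul has 31 days: +9 → Aug 1, 2130 (303 left).
Aug has 31 days: +31 → Sep 1, 2130 (272 left).
Sep has 30 days: +30 → Oct 1, 2130 (242 left).
Oct has 31 days: +31 → Nov 1, 2130 (211 left).
Nov has 30 days: +30 → Dec 1, 2130 (181 left).
Dec has 31 days: +31 → Jan 1, 2131 (150 left).
Jan has 31 days: +31 → Feb 1, 2131 (119 left).
Feb has 28 days: +28 → Mar 1, 2131 (91 left).
Mar has 31 days: +31 → Apr 1, 2131 (60 left).
Apr has 30 days: +30 → May 1, 2131 (30 left).
+30 → May 31, 2131.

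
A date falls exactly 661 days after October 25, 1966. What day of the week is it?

Friday

First find the weekday of Oct 25, 1966. Doomsday rule: the anchor day for the 1900s is Wednesday. For year 66: 66÷12 = 5 r 6, and 6÷4 = 1, so 5+6+1 = 12.
Wednesday + 12 ≡ Monday — that's 1966's doomsday.
In October the doomsday date is Oct 10.
Oct 25 is 15 days after Oct 10; 15 mod 7 = 1, so Monday + 1 = Tuesday.
661 mod 7 = 3, so 661 days after a Tuesday is Tuesday + 3 = Friday.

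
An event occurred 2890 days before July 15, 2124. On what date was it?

August 16, 2116

−366 (one year; includes Feb 29, 2124) → Jul 15, 2123 (2524 left).
−365 (one year) → Jul 15, 2122 (2159 left).
−365 (one year) → Jul 15, 2121 (1794 left).
−365 (one year) → Jul 15, 2120 (1429 left).
−366 (one year; includes Feb 29, 2120) → Jul 15, 2119 (1063 left).
−365 (one year) → Jul 15, 2118 (698 left).
−365 (one year) → Jul 15, 2117 (333 left).
−15 → Jun 30, 2117 (end of Jun, 30 days; 318 left).
−30 → May 31, 2117 (end of May, 31 days; 288 left).
−31 → Apr 30, 2117 (end of Apr, 30 days; 257 left).
−30 → Mar 31, 2117 (end of Mar, 31 days; 227 left).
−31 → Feb 28, 2117 (end of Feb, 28 days; 196 left).
−28 → Jan 31, 2117 (end of Jan, 31 days; 168 left).
−31 → Dec 31, 2116 (end of Dec, 31 days; 137 left).
−31 → Nov 30, 2116 (end of Nov, 30 days; 106 left).
−30 → Oct 31, 2116 (end of Oct, 31 days; 76 left).
−31 → Sep 30, 2116 (end of Sep, 30 days; 45 left).
−30 → Aug 31, 2116 (end of Aug, 31 days; 15 left).
−15 → Aug 16, 2116.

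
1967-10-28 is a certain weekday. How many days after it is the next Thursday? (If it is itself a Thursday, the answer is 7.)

5

Oct 28, 1967 is a Saturday.
From Saturday to the next Thursday is 5 days.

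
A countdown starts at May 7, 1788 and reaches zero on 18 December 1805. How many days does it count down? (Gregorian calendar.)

May 7, 1788 → May 7, 1789: 365 days.
May 7, 1789 → May 7, 1790: 365 days.
May 7, 1790 → May 7, 1791: 365 days.
May 7, 1791 → May 7, 1792: 366 days (Feb 29, 1792 is in that span).
May 7, 1792 → May 7, 1793: 365 days.
May 7, 1793 → May 7, 1794: 365 days.
May 7, 1794 → May 7, 1795: 365 days.
May 7, 1795 → May 7, 1796: 366 days (Feb 29, 1796 is in that span).
May 7, 1796 → May 7, 1797: 365 days.
May 7, 1797 → May 7, 1798: 365 days.
May 7, 1798 → May 7, 1799: 365 days.
May 7, 1799 → May 7, 1800: 365 days.
May 7, 1800 → May 7, 1801: 365 days.
May 7, 1801 → May 7, 1802: 365 days.
May 7, 1802 → May 7, 1803: 365 days.
May 7, 1803 → May 7, 1804: 366 days (Feb 29, 1804 is in that span).
May 7, 1804 → May 7, 1805: 365 days.
May 7, 1805 → Jun 7, 1805: 31 days (May has 31).
Jun 7, 1805 → Jul 7, 1805: 30 days (June has 30).
Jul 7, 1805 → Aug 7, 1805: 31 days (July has 31).
Aug 7, 1805 → Sep 7, 1805: 31 days (August has 31).
Sep 7, 1805 → Oct 7, 1805: 30 days (September has 30).
Oct 7, 1805 → Nov 7, 1805: 31 days (October has 31).
Nov 7, 1805 → Dec 7, 1805: 30 days (November has 30).
Dec 7, 1805 → Dec 18, 1805: 11 days.
Total: 6433 days.

6433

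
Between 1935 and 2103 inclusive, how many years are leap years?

41

Multiples of 4 in [1935,2103]: 42.
Of those, multiples of 100: 2 (not leap unless ÷400).
Multiples of 400: 1.
Leap years = 42 − 2 + 1 = 41.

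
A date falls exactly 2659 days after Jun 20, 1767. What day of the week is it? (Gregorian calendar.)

Jun 20, 1767 is a Saturday.
2659 mod 7 = 6, so 2659 days after a Saturday is Saturday + 6 = Friday.

Friday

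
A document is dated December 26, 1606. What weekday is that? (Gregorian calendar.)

Tuesday

Doomsday rule: the anchor day for the 1600s is Tuesday. For year 06: 6÷12 = 0 r 6, and 6÷4 = 1, so 0+6+1 = 7.
Tuesday + 7 ≡ Tuesday — that's 1606's doomsday.
In December the doomsday date is Dec 12.
Dec 26 is 14 days after Dec 12; 14 mod 7 = 0, so Tuesday + 0 = Tuesday.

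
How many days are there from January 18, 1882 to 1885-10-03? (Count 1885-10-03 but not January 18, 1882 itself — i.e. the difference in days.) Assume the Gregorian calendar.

Jan 18, 1882 → Jan 18, 1883: 365 days.
Jan 18, 1883 → Jan 18, 1884: 365 days.
Jan 18, 1884 → Jan 18, 1885: 366 days (Feb 29, 1884 is in that span).
Jan 18, 1885 → Feb 18, 1885: 31 days (January has 31).
Feb 18, 1885 → Mar 18, 1885: 28 days (February has 28).
Mar 18, 1885 → Apr 18, 1885: 31 days (March has 31).
Apr 18, 1885 → May 18, 1885: 30 days (April has 30).
May 18, 1885 → Jun 18, 1885: 31 days (May has 31).
Jun 18, 1885 → Jul 18, 1885: 30 days (June has 30).
Jul 18, 1885 → Aug 18, 1885: 31 days (July has 31).
Aug 18, 1885 → Sep 18, 1885: 31 days (August has 31).
Sep 18, 1885 → Oct 3, 1885: 15 days.
Total: 1354 days.

1354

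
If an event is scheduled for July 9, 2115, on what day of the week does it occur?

Tuesday

Doomsday rule: the anchor day for the 2100s is Sunday. For year 15: 15÷12 = 1 r 3, and 3÷4 = 0, so 1+3+0 = 4.
Sunday + 4 ≡ Thursday — that's 2115's doomsday.
In July the doomsday date is Jul 11.
Jul 9 is 2 days before Jul 11; 2 mod 7 = 2, so Thursday − 2 = Tuesday.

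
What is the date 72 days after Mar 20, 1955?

Mar has 31 days: +12 → Apr 1, 1955 (60 left).
Apr has 30 days: +30 → May 1, 1955 (30 left).
+30 → May 31, 1955.

May 31, 1955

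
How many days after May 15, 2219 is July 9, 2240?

7726

May 15, 2219 → May 15, 2220: 366 days (Feb 29, 2220 is in that span).
May 15, 2220 → May 15, 2221: 365 days.
May 15, 2221 → May 15, 2222: 365 days.
May 15, 2222 → May 15, 2223: 365 days.
May 15, 2223 → May 15, 2224: 366 days (Feb 29, 2224 is in that span).
May 15, 2224 → May 15, 2225: 365 days.
May 15, 2225 → May 15, 2226: 365 days.
May 15, 2226 → May 15, 2227: 365 days.
May 15, 2227 → May 15, 2228: 366 days (Feb 29, 2228 is in that span).
May 15, 2228 → May 15, 2229: 365 days.
May 15, 2229 → May 15, 2230: 365 days.
May 15, 2230 → May 15, 2231: 365 days.
May 15, 2231 → May 15, 2232: 366 days (Feb 29, 2232 is in that span).
May 15, 2232 → May 15, 2233: 365 days.
May 15, 2233 → May 15, 2234: 365 days.
May 15, 2234 → May 15, 2235: 365 days.
May 15, 2235 → May 15, 2236: 366 days (Feb 29, 2236 is in that span).
May 15, 2236 → May 15, 2237: 365 days.
May 15, 2237 → May 15, 2238: 365 days.
May 15, 2238 → May 15, 2239: 365 days.
May 15, 2239 → May 15, 2240: 366 days (Feb 29, 2240 is in that span).
May 15, 2240 → Jun 15, 2240: 31 days (May has 31).
Jun 15, 2240 → Jul 9, 2240: 24 days.
Total: 7726 days.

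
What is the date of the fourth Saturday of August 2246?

August 1, 2246 is a Saturday.
The first Saturday is therefore August 1 (same day).
The fourth Saturday is 1 + 3×7 = August 22.

August 22, 2246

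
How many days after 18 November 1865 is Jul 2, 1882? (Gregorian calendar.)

Nov 18, 1865 → Nov 18, 1866: 365 days.
Nov 18, 1866 → Nov 18, 1867: 365 days.
Nov 18, 1867 → Nov 18, 1868: 366 days (Feb 29, 1868 is in that span).
Nov 18, 1868 → Nov 18, 1869: 365 days.
Nov 18, 1869 → Nov 18, 1870: 365 days.
Nov 18, 1870 → Nov 18, 1871: 365 days.
Nov 18, 1871 → Nov 18, 1872: 366 days (Feb 29, 1872 is in that span).
Nov 18, 1872 → Nov 18, 1873: 365 days.
Nov 18, 1873 → Nov 18, 1874: 365 days.
Nov 18, 1874 → Nov 18, 1875: 365 days.
Nov 18, 1875 → Nov 18, 1876: 366 days (Feb 29, 1876 is in that span).
Nov 18, 1876 → Nov 18, 1877: 365 days.
Nov 18, 1877 → Nov 18, 1878: 365 days.
Nov 18, 1878 → Nov 18, 1879: 365 days.
Nov 18, 1879 → Nov 18, 1880: 366 days (Feb 29, 1880 is in that span).
Nov 18, 1880 → Nov 18, 1881: 365 days.
Nov 18, 1881 → Dec 18, 1881: 30 days (November has 30).
Dec 18, 1881 → Jan 18, 1882: 31 days (December has 31).
Jan 18, 1882 → Feb 18, 1882: 31 days (January has 31).
Feb 18, 1882 → Mar 18, 1882: 28 days (February has 28).
Mar 18, 1882 → Apr 18, 1882: 31 days (March has 31).
Apr 18, 1882 → May 18, 1882: 30 days (April has 30).
May 18, 1882 → Jun 18, 1882: 31 days (May has 31).
Jun 18, 1882 → Jul 2, 1882: 14 days.
Total: 6070 days.

6070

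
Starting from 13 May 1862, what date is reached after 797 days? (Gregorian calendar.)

+365 (one year) → May 13, 1863 (432 left).
+366 (one year; includes Feb 29, 1864) → May 13, 1864 (66 left).
May has 31 days: +19 → Jun 1, 1864 (47 left).
Jun has 30 days: +30 → Jul 1, 1864 (17 left).
+17 → Jul 18, 1864.

July 18, 1864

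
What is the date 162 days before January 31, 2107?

−31 → Dec 31, 2106 (end of Dec, 31 days; 131 left).
−31 → Nov 30, 2106 (end of Nov, 30 days; 100 left).
−30 → Oct 31, 2106 (end of Oct, 31 days; 70 left).
−31 → Sep 30, 2106 (end of Sep, 30 days; 39 left).
−30 → Aug 31, 2106 (end of Aug, 31 days; 9 left).
−9 → Aug 22, 2106.

August 22, 2106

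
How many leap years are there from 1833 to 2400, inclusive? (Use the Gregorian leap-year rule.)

Multiples of 4 in [1833,2400]: 142.
Of those, multiples of 100: 6 (not leap unless ÷400).
Multiples of 400: 2.
Leap years = 142 − 6 + 2 = 138.

138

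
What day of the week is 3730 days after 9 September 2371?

First find the weekday of Sep 9, 2371. Doomsday rule: the anchor day for the 2300s is Wednesday. For year 71: 71÷12 = 5 r 11, and 11÷4 = 2, so 5+11+2 = 18.
Wednesday + 18 ≡ Sunday — that's 2371's doomsday.
In September the doomsday date is Sep 5.
Sep 9 is 4 days after Sep 5; 4 mod 7 = 4, so Sunday + 4 = Thursday.
3730 mod 7 = 6, so 3730 days after a Thursday is Thursday + 6 = Wednesday.

Wednesday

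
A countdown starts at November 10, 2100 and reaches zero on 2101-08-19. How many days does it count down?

Nov 10, 2100 → Dec 10, 2100: 30 days (November has 30).
Dec 10, 2100 → Jan 10, 2101: 31 days (December has 31).
Jan 10, 2101 → Feb 10, 2101: 31 days (January has 31).
Feb 10, 2101 → Mar 10, 2101: 28 days (February has 28).
Mar 10, 2101 → Apr 10, 2101: 31 days (March has 31).
Apr 10, 2101 → May 10, 2101: 30 days (April has 30).
May 10, 2101 → Jun 10, 2101: 31 days (May has 31).
Jun 10, 2101 → Jul 10, 2101: 30 days (June has 30).
Jul 10, 2101 → Aug 10, 2101: 31 days (July has 31).
Aug 10, 2101 → Aug 19, 2101: 9 days.
Total: 282 days.

282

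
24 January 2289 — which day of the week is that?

Doomsday rule: the anchor day for the 2200s is Friday. For year 89: 89÷12 = 7 r 5, and 5÷4 = 1, so 7+5+1 = 13.
Friday + 13 ≡ Thursday — that's 2289's doomsday.
In January the doomsday date is Jan 3 (2289 is not a leap year).
Jan 24 is 21 days after Jan 3; 21 mod 7 = 0, so Thursday + 0 = Thursday.

Thursday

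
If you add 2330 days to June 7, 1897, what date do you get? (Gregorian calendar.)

October 25, 1903

+365 (one year) → Jun 7, 1898 (1965 left).
+365 (one year) → Jun 7, 1899 (1600 left).
+365 (one year) → Jun 7, 1900 (1235 left).
+365 (one year) → Jun 7, 1901 (870 left).
+365 (one year) → Jun 7, 1902 (505 left).
+365 (one year) → Jun 7, 1903 (140 left).
Jun has 30 days: +24 → Jul 1, 1903 (116 left).
Jul has 31 days: +31 → Aug 1, 1903 (85 left).
Aug has 31 days: +31 → Sep 1, 1903 (54 left).
Sep has 30 days: +30 → Oct 1, 1903 (24 left).
+24 → Oct 25, 1903.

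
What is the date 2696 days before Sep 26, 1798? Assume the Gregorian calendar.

May 10, 1791

−365 (one year) → Sep 26, 1797 (2331 left).
−365 (one year) → Sep 26, 1796 (1966 left).
−366 (one year; includes Feb 29, 1796) → Sep 26, 1795 (1600 left).
−365 (one year) → Sep 26, 1794 (1235 left).
−365 (one year) → Sep 26, 1793 (870 left).
−365 (one year) → Sep 26, 1792 (505 left).
−366 (one year; includes Feb 29, 1792) → Sep 26, 1791 (139 left).
−26 → Aug 31, 1791 (end of Aug, 31 days; 113 left).
−31 → Jul 31, 1791 (end of Jul, 31 days; 82 left).
−31 → Jun 30, 1791 (end of Jun, 30 days; 51 left).
−30 → May 31, 1791 (end of May, 31 days; 21 left).
−21 → May 10, 1791.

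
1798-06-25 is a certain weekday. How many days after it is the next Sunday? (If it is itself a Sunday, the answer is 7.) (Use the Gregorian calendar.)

6

Jun 25, 1798 is a Monday.
From Monday to the next Sunday is 6 days.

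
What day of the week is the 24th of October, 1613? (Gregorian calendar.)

Thursday

Doomsday rule: the anchor day for the 1600s is Tuesday. For year 13: 13÷12 = 1 r 1, and 1÷4 = 0, so 1+1+0 = 2.
Tuesday + 2 ≡ Thursday — that's 1613's doomsday.
In October the doomsday date is Oct 10.
Oct 24 is 14 days after Oct 10; 14 mod 7 = 0, so Thursday + 0 = Thursday.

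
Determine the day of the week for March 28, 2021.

Doomsday rule: the anchor day for the 2000s is Tuesday. For year 21: 21÷12 = 1 r 9, and 9÷4 = 2, so 1+9+2 = 12.
Tuesday + 12 ≡ Sunday — that's 2021's doomsday.
In March the doomsday date is Mar 14.
Mar 28 is 14 days after Mar 14; 14 mod 7 = 0, so Sunday + 0 = Sunday.

Sunday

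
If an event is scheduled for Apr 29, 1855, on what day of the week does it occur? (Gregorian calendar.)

Doomsday rule: the anchor day for the 1800s is Friday. For year 55: 55÷12 = 4 r 7, and 7÷4 = 1, so 4+7+1 = 12.
Friday + 12 ≡ Wednesday — that's 1855's doomsday.
In April the doomsday date is Apr 4.
Apr 29 is 25 days after Apr 4; 25 mod 7 = 4, so Wednesday + 4 = Sunday.

Sunday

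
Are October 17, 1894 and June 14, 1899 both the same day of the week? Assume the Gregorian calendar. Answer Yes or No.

From Oct 17, 1894 to Jun 14, 1899 is 1701 days.
1701 mod 7 = 0, so they are the same weekday.
(Oct 17, 1894 is a Wednesday; Jun 14, 1899 is a Wednesday.)

Yes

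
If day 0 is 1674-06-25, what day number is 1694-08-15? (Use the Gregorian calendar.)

7356

Jun 25, 1674 → Jun 25, 1675: 365 days.
Jun 25, 1675 → Jun 25, 1676: 366 days (Feb 29, 1676 is in that span).
Jun 25, 1676 → Jun 25, 1677: 365 days.
Jun 25, 1677 → Jun 25, 1678: 365 days.
Jun 25, 1678 → Jun 25, 1679: 365 days.
Jun 25, 1679 → Jun 25, 1680: 366 days (Feb 29, 1680 is in that span).
Jun 25, 1680 → Jun 25, 1681: 365 days.
Jun 25, 1681 → Jun 25, 1682: 365 days.
Jun 25, 1682 → Jun 25, 1683: 365 days.
Jun 25, 1683 → Jun 25, 1684: 366 days (Feb 29, 1684 is in that span).
Jun 25, 1684 → Jun 25, 1685: 365 days.
Jun 25, 1685 → Jun 25, 1686: 365 days.
Jun 25, 1686 → Jun 25, 1687: 365 days.
Jun 25, 1687 → Jun 25, 1688: 366 days (Feb 29, 1688 is in that span).
Jun 25, 1688 → Jun 25, 1689: 365 days.
Jun 25, 1689 → Jun 25, 1690: 365 days.
Jun 25, 1690 → Jun 25, 1691: 365 days.
Jun 25, 1691 → Jun 25, 1692: 366 days (Feb 29, 1692 is in that span).
Jun 25, 1692 → Jun 25, 1693: 365 days.
Jun 25, 1693 → Jun 25, 1694: 365 days.
Jun 25, 1694 → Jul 25, 1694: 30 days (June has 30).
Jul 25, 1694 → Aug 15, 1694: 21 days.
Total: 7356 days.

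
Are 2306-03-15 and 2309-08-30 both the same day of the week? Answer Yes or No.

From Mar 15, 2306 to Aug 30, 2309 is 1264 days.
1264 mod 7 = 4, so they are different weekdays.
(Mar 15, 2306 is a Thursday; Aug 30, 2309 is a Monday.)

No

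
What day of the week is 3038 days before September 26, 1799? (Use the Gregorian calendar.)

Sep 26, 1799 is a Thursday.
3038 mod 7 = 0, so 3038 days before a Thursday is Thursday − 0 = Thursday.

Thursday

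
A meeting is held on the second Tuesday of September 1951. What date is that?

September 11, 1951

September 1, 1951 is a Saturday.
The first Tuesday is therefore September 4 (3 days later).
The second Tuesday is 4 + 1×7 = September 11.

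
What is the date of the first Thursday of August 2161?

August 6, 2161

August 1, 2161 is a Saturday.
The first Thursday is therefore August 6 (5 days later).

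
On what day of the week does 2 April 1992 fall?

January 1, 1992 is a Wednesday.
Jan 1, 1992 → Feb 1, 1992: 31 days (January has 31).
Feb 1, 1992 → Mar 1, 1992: 29 days (February has 29).
Mar 1, 1992 → Apr 1, 1992: 31 days (March has 31).
Apr 1, 1992 → Apr 2, 1992: 1 days.
Total: 92 days.
92 mod 7 = 1, so Wednesday + 1 = Thursday.

Thursday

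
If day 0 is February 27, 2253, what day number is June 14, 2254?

Feb 27, 2253 → Feb 27, 2254: 365 days.
Feb 27, 2254 → Mar 27, 2254: 28 days (February has 28).
Mar 27, 2254 → Apr 27, 2254: 31 days (March has 31).
Apr 27, 2254 → May 27, 2254: 30 days (April has 30).
May 27, 2254 → Jun 14, 2254: 18 days.
Total: 472 days.

472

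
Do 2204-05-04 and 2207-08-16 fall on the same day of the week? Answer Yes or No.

From May 4, 2204 to Aug 16, 2207 is 1199 days.
1199 mod 7 = 2, so they are different weekdays.
(May 4, 2204 is a Friday; Aug 16, 2207 is a Sunday.)

No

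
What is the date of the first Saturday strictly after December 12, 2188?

December 13, 2188

Dec 12, 2188 is a Friday.
From Friday to the next Saturday is 1 day.
Dec 12, 2188 + 1 = Dec 13, 2188.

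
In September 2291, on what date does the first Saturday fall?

September 5, 2291

September 1, 2291 is a Tuesday.
The first Saturday is therefore September 5 (4 days later).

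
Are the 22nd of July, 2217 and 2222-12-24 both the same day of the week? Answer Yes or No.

Yes

From Jul 22, 2217 to Dec 24, 2222 is 1981 days.
1981 mod 7 = 0, so they are the same weekday.
(Jul 22, 2217 is a Tuesday; Dec 24, 2222 is a Tuesday.)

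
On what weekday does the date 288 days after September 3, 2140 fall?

Sunday

First find the weekday of Sep 3, 2140. Doomsday rule: the anchor day for the 2100s is Sunday. For year 40: 40÷12 = 3 r 4, and 4÷4 = 1, so 3+4+1 = 8.
Sunday + 8 ≡ Monday — that's 2140's doomsday.
In September the doomsday date is Sep 5.
Sep 3 is 2 days before Sep 5; 2 mod 7 = 2, so Monday − 2 = Saturday.
288 mod 7 = 1, so 288 days after a Saturday is Saturday + 1 = Sunday.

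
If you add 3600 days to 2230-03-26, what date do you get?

February 2, 2240

+365 (one year) → Mar 26, 2231 (3235 left).
+366 (one year; includes Feb 29, 2232) → Mar 26, 2232 (2869 left).
+365 (one year) → Mar 26, 2233 (2504 left).
+365 (one year) → Mar 26, 2234 (2139 left).
+365 (one year) → Mar 26, 2235 (1774 left).
+366 (one year; includes Feb 29, 2236) → Mar 26, 2236 (1408 left).
+365 (one year) → Mar 26, 2237 (1043 left).
+365 (one year) → Mar 26, 2238 (678 left).
+365 (one year) → Mar 26, 2239 (313 left).
Mar has 31 days: +6 → Apr 1, 2239 (307 left).
Apr has 30 days: +30 → May 1, 2239 (277 left).
May has 31 days: +31 → Jun 1, 2239 (246 left).
Jun has 30 days: +30 → Jul 1, 2239 (216 left).
Jul has 31 days: +31 → Aug 1, 2239 (185 left).
Aug has 31 days: +31 → Sep 1, 2239 (154 left).
Sep has 30 days: +30 → Oct 1, 2239 (124 left).
Oct has 31 days: +31 → Nov 1, 2239 (93 left).
Nov has 30 days: +30 → Dec 1, 2239 (63 left).
Dec has 31 days: +31 → Jan 1, 2240 (32 left).
Jan has 31 days: +31 → Feb 1, 2240 (1 left).
+1 → Feb 2, 2240.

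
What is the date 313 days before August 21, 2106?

October 12, 2105

−21 → Jul 31, 2106 (end of Jul, 31 days; 292 left).
−31 → Jun 30, 2106 (end of Jun, 30 days; 261 left).
−30 → May 31, 2106 (end of May, 31 days; 231 left).
−31 → Apr 30, 2106 (end of Apr, 30 days; 200 left).
−30 → Mar 31, 2106 (end of Mar, 31 days; 170 left).
−31 → Feb 28, 2106 (end of Feb, 28 days; 139 left).
−28 → Jan 31, 2106 (end of Jan, 31 days; 111 left).
−31 → Dec 31, 2105 (end of Dec, 31 days; 80 left).
−31 → Nov 30, 2105 (end of Nov, 30 days; 49 left).
−30 → Oct 31, 2105 (end of Oct, 31 days; 19 left).
−19 → Oct 12, 2105.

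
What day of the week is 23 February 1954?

Tuesday

Doomsday rule: the anchor day for the 1900s is Wednesday. For year 54: 54÷12 = 4 r 6, and 6÷4 = 1, so 4+6+1 = 11.
Wednesday + 11 ≡ Sunday — that's 1954's doomsday.
In February the doomsday date is Feb 28 (1954 is not a leap year).
Feb 23 is 5 days before Feb 28; 5 mod 7 = 5, so Sunday − 5 = Tuesday.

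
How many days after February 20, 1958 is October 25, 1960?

Feb 20, 1958 → Feb 20, 1959: 365 days.
Feb 20, 1959 → Feb 20, 1960: 365 days.
Feb 20, 1960 → Mar 20, 1960: 29 days (February has 29).
Mar 20, 1960 → Apr 20, 1960: 31 days (March has 31).
Apr 20, 1960 → May 20, 1960: 30 days (April has 30).
May 20, 1960 → Jun 20, 1960: 31 days (May has 31).
Jun 20, 1960 → Jul 20, 1960: 30 days (June has 30).
Jul 20, 1960 → Aug 20, 1960: 31 days (July has 31).
Aug 20, 1960 → Sep 20, 1960: 31 days (August has 31).
Sep 20, 1960 → Oct 20, 1960: 30 days (September has 30).
Oct 20, 1960 → Oct 25, 1960: 5 days.
Total: 978 days.

978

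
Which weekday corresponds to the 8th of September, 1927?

Thursday

Doomsday rule: the anchor day for the 1900s is Wednesday. For year 27: 27÷12 = 2 r 3, and 3÷4 = 0, so 2+3+0 = 5.
Wednesday + 5 ≡ Monday — that's 1927's doomsday.
In September the doomsday date is Sep 5.
Sep 8 is 3 days after Sep 5; 3 mod 7 = 3, so Monday + 3 = Thursday.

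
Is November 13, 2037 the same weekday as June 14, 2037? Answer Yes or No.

From Jun 14, 2037 to Nov 13, 2037 is 152 days.
152 mod 7 = 5, so they are different weekdays.
(Jun 14, 2037 is a Sunday; Nov 13, 2037 is a Friday.)

No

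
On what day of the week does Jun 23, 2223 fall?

Monday

Doomsday rule: the anchor day for the 2200s is Friday. For year 23: 23÷12 = 1 r 11, and 11÷4 = 2, so 1+11+2 = 14.
Friday + 14 ≡ Friday — that's 2223's doomsday.
In June the doomsday date is Jun 6.
Jun 23 is 17 days after Jun 6; 17 mod 7 = 3, so Friday + 3 = Monday.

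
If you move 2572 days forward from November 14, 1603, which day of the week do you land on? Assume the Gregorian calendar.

Monday

Nov 14, 1603 is a Friday.
2572 mod 7 = 3, so 2572 days after a Friday is Friday + 3 = Monday.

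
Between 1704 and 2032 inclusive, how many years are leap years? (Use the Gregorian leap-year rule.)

81

Multiples of 4 in [1704,2032]: 83.
Of those, multiples of 100: 3 (not leap unless ÷400).
Multiples of 400: 1.
Leap years = 83 − 3 + 1 = 81.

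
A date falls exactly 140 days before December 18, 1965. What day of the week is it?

First find the weekday of Dec 18, 1965. Doomsday rule: the anchor day for the 1900s is Wednesday. For year 65: 65÷12 = 5 r 5, and 5÷4 = 1, so 5+5+1 = 11.
Wednesday + 11 ≡ Sunday — that's 1965's doomsday.
In December the doomsday date is Dec 12.
Dec 18 is 6 days after Dec 12; 6 mod 7 = 6, so Sunday + 6 = Saturday.
140 mod 7 = 0, so 140 days before a Saturday is Saturday − 0 = Saturday.

Saturday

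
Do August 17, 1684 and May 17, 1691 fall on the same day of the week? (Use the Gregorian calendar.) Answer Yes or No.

Yes

From Aug 17, 1684 to May 17, 1691 is 2464 days.
2464 mod 7 = 0, so they are the same weekday.
(Aug 17, 1684 is a Thursday; May 17, 1691 is a Thursday.)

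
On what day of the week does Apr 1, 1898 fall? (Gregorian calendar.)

Doomsday rule: the anchor day for the 1800s is Friday. For year 98: 98÷12 = 8 r 2, and 2÷4 = 0, so 8+2+0 = 10.
Friday + 10 ≡ Monday — that's 1898's doomsday.
In April the doomsday date is Apr 4.
Apr 1 is 3 days before Apr 4; 3 mod 7 = 3, so Monday − 3 = Friday.

Friday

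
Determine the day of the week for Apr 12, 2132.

Saturday

January 1, 2132 is a Tuesday.
Jan 1, 2132 → Feb 1, 2132: 31 days (January has 31).
Feb 1, 2132 → Mar 1, 2132: 29 days (February has 29).
Mar 1, 2132 → Apr 1, 2132: 31 days (March has 31).
Apr 1, 2132 → Apr 12, 2132: 11 days.
Total: 102 days.
102 mod 7 = 4, so Tuesday + 4 = Saturday.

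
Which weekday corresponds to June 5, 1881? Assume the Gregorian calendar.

Doomsday rule: the anchor day for the 1800s is Friday. For year 81: 81÷12 = 6 r 9, and 9÷4 = 2, so 6+9+2 = 17.
Friday + 17 ≡ Monday — that's 1881's doomsday.
In June the doomsday date is Jun 6.
Jun 5 is 1 day before Jun 6; 1 mod 7 = 1, so Monday − 1 = Sunday.

Sunday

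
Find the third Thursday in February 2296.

February 1, 2296 is a Saturday.
The first Thursday is therefore February 6 (5 days later).
The third Thursday is 6 + 2×7 = February 20.

February 20, 2296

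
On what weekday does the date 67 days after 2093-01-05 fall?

First find the weekday of Jan 5, 2093. Doomsday rule: the anchor day for the 2000s is Tuesday. For year 93: 93÷12 = 7 r 9, and 9÷4 = 2, so 7+9+2 = 18.
Tuesday + 18 ≡ Saturday — that's 2093's doomsday.
In January the doomsday date is Jan 3 (2093 is not a leap year).
Jan 5 is 2 days after Jan 3; 2 mod 7 = 2, so Saturday + 2 = Monday.
67 mod 7 = 4, so 67 days after a Monday is Monday + 4 = Friday.

Friday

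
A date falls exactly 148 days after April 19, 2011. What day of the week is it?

Wednesday

Apr 19, 2011 is a Tuesday.
148 mod 7 = 1, so 148 days after a Tuesday is Tuesday + 1 = Wednesday.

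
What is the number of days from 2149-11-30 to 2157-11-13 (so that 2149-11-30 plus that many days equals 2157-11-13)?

2905

Nov 30, 2149 → Nov 30, 2150: 365 days.
Nov 30, 2150 → Nov 30, 2151: 365 days.
Nov 30, 2151 → Nov 30, 2152: 366 days (Feb 29, 2152 is in that span).
Nov 30, 2152 → Nov 30, 2153: 365 days.
Nov 30, 2153 → Nov 30, 2154: 365 days.
Nov 30, 2154 → Nov 30, 2155: 365 days.
Nov 30, 2155 → Nov 30, 2156: 366 days (Feb 29, 2156 is in that span).
Nov 30, 2156 → Dec 30, 2156: 30 days (November has 30).
Dec 30, 2156 → Jan 30, 2157: 31 days (December has 31).
Jan 30, 2157 → Feb 28, 2157: 29 days (January has 31).
Feb 28, 2157 → Mar 28, 2157: 28 days (February has 28).
Mar 28, 2157 → Apr 28, 2157: 31 days (March has 31).
Apr 28, 2157 → May 28, 2157: 30 days (April has 30).
May 28, 2157 → Jun 28, 2157: 31 days (May has 31).
Jun 28, 2157 → Jul 28, 2157: 30 days (June has 30).
Jul 28, 2157 → Aug 28, 2157: 31 days (July has 31).
Aug 28, 2157 → Sep 28, 2157: 31 days (August has 31).
Sep 28, 2157 → Oct 28, 2157: 30 days (September has 30).
Oct 28, 2157 → Nov 13, 2157: 16 days.
Total: 2905 days.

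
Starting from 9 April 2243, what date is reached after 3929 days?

January 10, 2254

+366 (one year; includes Feb 29, 2244) → Apr 9, 2244 (3563 left).
+365 (one year) → Apr 9, 2245 (3198 left).
+365 (one year) → Apr 9, 2246 (2833 left).
+365 (one year) → Apr 9, 2247 (2468 left).
+366 (one year; includes Feb 29, 2248) → Apr 9, 2248 (2102 left).
+365 (one year) → Apr 9, 2249 (1737 left).
+365 (one year) → Apr 9, 2250 (1372 left).
+365 (one year) → Apr 9, 2251 (1007 left).
+366 (one year; includes Feb 29, 2252) → Apr 9, 2252 (641 left).
+365 (one year) → Apr 9, 2253 (276 left).
Apr has 30 days: +22 → May 1, 2253 (254 left).
May has 31 days: +31 → Jun 1, 2253 (223 left).
Jun has 30 days: +30 → Jul 1, 2253 (193 left).
Jul has 31 days: +31 → Aug 1, 2253 (162 left).
Aug has 31 days: +31 → Sep 1, 2253 (131 left).
Sep has 30 days: +30 → Oct 1, 2253 (101 left).
Oct has 31 days: +31 → Nov 1, 2253 (70 left).
Nov has 30 days: +30 → Dec 1, 2253 (40 left).
Dec has 31 days: +31 → Jan 1, 2254 (9 left).
+9 → Jan 10, 2254.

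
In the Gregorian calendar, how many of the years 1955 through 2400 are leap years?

Multiples of 4 in [1955,2400]: 112.
Of those, multiples of 100: 5 (not leap unless ÷400).
Multiples of 400: 2.
Leap years = 112 − 5 + 2 = 109.

109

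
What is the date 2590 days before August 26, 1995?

−365 (one year) → Aug 26, 1994 (2225 left).
−365 (one year) → Aug 26, 1993 (1860 left).
−365 (one year) → Aug 26, 1992 (1495 left).
−366 (one year; includes Feb 29, 1992) → Aug 26, 1991 (1129 left).
−365 (one year) → Aug 26, 1990 (764 left).
−365 (one year) → Aug 26, 1989 (399 left).
−26 → Jul 31, 1989 (end of Jul, 31 days; 373 left).
−31 → Jun 30, 1989 (end of Jun, 30 days; 342 left).
−30 → May 31, 1989 (end of May, 31 days; 312 left).
−31 → Apr 30, 1989 (end of Apr, 30 days; 281 left).
−30 → Mar 31, 1989 (end of Mar, 31 days; 251 left).
−31 → Feb 28, 1989 (end of Feb, 28 days; 220 left).
−28 → Jan 31, 1989 (end of Jan, 31 days; 192 left).
−31 → Dec 31, 1988 (end of Dec, 31 days; 161 left).
−31 → Nov 30, 1988 (end of Nov, 30 days; 130 left).
−30 → Oct 31, 1988 (end of Oct, 31 days; 100 left).
−31 → Sep 30, 1988 (end of Sep, 30 days; 69 left).
−30 → Aug 31, 1988 (end of Aug, 31 days; 39 left).
−31 → Jul 31, 1988 (end of Jul, 31 days; 8 left).
−8 → Jul 23, 1988.

July 23, 1988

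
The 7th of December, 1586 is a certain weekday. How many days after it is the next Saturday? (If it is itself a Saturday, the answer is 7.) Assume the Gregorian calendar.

Dec 7, 1586 is a Sunday.
From Sunday to the next Saturday is 6 days.

6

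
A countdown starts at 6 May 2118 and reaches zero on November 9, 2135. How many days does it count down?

May 6, 2118 → May 6, 2119: 365 days.
May 6, 2119 → May 6, 2120: 366 days (Feb 29, 2120 is in that span).
May 6, 2120 → May 6, 2121: 365 days.
May 6, 2121 → May 6, 2122: 365 days.
May 6, 2122 → May 6, 2123: 365 days.
May 6, 2123 → May 6, 2124: 366 days (Feb 29, 2124 is in that span).
May 6, 2124 → May 6, 2125: 365 days.
May 6, 2125 → May 6, 2126: 365 days.
May 6, 2126 → May 6, 2127: 365 days.
May 6, 2127 → May 6, 2128: 366 days (Feb 29, 2128 is in that span).
May 6, 2128 → May 6, 2129: 365 days.
May 6, 2129 → May 6, 2130: 365 days.
May 6, 2130 → May 6, 2131: 365 days.
May 6, 2131 → May 6, 2132: 366 days (Feb 29, 2132 is in that span).
May 6, 2132 → May 6, 2133: 365 days.
May 6, 2133 → May 6, 2134: 365 days.
May 6, 2134 → May 6, 2135: 365 days.
May 6, 2135 → Jun 6, 2135: 31 days (May has 31).
Jun 6, 2135 → Jul 6, 2135: 30 days (June has 30).
Jul 6, 2135 → Aug 6, 2135: 31 days (July has 31).
Aug 6, 2135 → Sep 6, 2135: 31 days (August has 31).
Sep 6, 2135 → Oct 6, 2135: 30 days (September has 30).
Oct 6, 2135 → Nov 6, 2135: 31 days (October has 31).
Nov 6, 2135 → Nov 9, 2135: 3 days.
Total: 6396 days.

6396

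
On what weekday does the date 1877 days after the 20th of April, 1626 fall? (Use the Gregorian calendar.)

First find the weekday of Apr 20, 1626. Doomsday rule: the anchor day for the 1600s is Tuesday. For year 26: 26÷12 = 2 r 2, and 2÷4 = 0, so 2+2+0 = 4.
Tuesday + 4 ≡ Saturday — that's 1626's doomsday.
In April the doomsday date is Apr 4.
Apr 20 is 16 days after Apr 4; 16 mod 7 = 2, so Saturday + 2 = Monday.
1877 mod 7 = 1, so 1877 days after a Monday is Monday + 1 = Tuesday.

Tuesday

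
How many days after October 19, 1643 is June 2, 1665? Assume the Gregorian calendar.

Oct 19, 1643 → Oct 19, 1644: 366 days (Feb 29, 1644 is in that span).
Oct 19, 1644 → Oct 19, 1645: 365 days.
Oct 19, 1645 → Oct 19, 1646: 365 days.
Oct 19, 1646 → Oct 19, 1647: 365 days.
Oct 19, 1647 → Oct 19, 1648: 366 days (Feb 29, 1648 is in that span).
Oct 19, 1648 → Oct 19, 1649: 365 days.
Oct 19, 1649 → Oct 19, 1650: 365 days.
Oct 19, 1650 → Oct 19, 1651: 365 days.
Oct 19, 1651 → Oct 19, 1652: 366 days (Feb 29, 1652 is in that span).
Oct 19, 1652 → Oct 19, 1653: 365 days.
Oct 19, 1653 → Oct 19, 1654: 365 days.
Oct 19, 1654 → Oct 19, 1655: 365 days.
Oct 19, 1655 → Oct 19, 1656: 366 days (Feb 29, 1656 is in that span).
Oct 19, 1656 → Oct 19, 1657: 365 days.
Oct 19, 1657 → Oct 19, 1658: 365 days.
Oct 19, 1658 → Oct 19, 1659: 365 days.
Oct 19, 1659 → Oct 19, 1660: 366 days (Feb 29, 1660 is in that span).
Oct 19, 1660 → Oct 19, 1661: 365 days.
Oct 19, 1661 → Oct 19, 1662: 365 days.
Oct 19, 1662 → Oct 19, 1663: 365 days.
Oct 19, 1663 → Oct 19, 1664: 366 days (Feb 29, 1664 is in that span).
Oct 19, 1664 → Nov 19, 1664: 31 days (October has 31).
Nov 19, 1664 → Dec 19, 1664: 30 days (November has 30).
Dec 19, 1664 → Jan 19, 1665: 31 days (December has 31).
Jan 19, 1665 → Feb 19, 1665: 31 days (January has 31).
Feb 19, 1665 → Mar 19, 1665: 28 days (February has 28).
Mar 19, 1665 → Apr 19, 1665: 31 days (March has 31).
Apr 19, 1665 → May 19, 1665: 30 days (April has 30).
May 19, 1665 → Jun 2, 1665: 14 days.
Total: 7897 days.

7897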